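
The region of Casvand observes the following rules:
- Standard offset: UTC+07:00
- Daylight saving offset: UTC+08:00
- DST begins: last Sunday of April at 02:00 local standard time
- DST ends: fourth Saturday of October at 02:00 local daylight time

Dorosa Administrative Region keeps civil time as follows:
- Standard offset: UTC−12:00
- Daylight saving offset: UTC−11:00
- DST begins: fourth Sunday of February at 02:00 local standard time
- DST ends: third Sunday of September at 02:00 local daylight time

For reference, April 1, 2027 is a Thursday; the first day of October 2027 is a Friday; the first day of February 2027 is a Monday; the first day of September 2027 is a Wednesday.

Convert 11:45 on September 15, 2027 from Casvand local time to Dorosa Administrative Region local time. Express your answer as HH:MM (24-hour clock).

1 April 2027 is a Thursday, so Sundays fall on 4, 11, 18, 25; the last is April 25.
1 October 2027 is a Friday, so the first Saturday is October 2 and the fourth is October 23.
September 15, 2027 falls between 25 April and 23 October, so daylight saving is in effect and Casvand is at UTC+08:00.
11:45 Casvand − 8h = 03:45 UTC.
1 February 2027 is a Monday, so the first Sunday is February 7 and the fourth is February 28.
1 September 2027 is a Wednesday, so the first Sunday is September 5 and the third is September 19.
At the standard offset (UTC−12:00), 03:45 UTC − 12h = 15:45 Dorosa Administrative Region standard time (rolling into the previous day, 14 September 2027).
Daylight saving runs 28 February – 19 September; the standard-time date in Dorosa Administrative Region, September 14, 2027, is inside that window, so Dorosa Administrative Region is at UTC−11:00.
03:45 UTC − 11h = 16:45 Dorosa Administrative Region (rolling into the previous day, 14 September 2027).

16:45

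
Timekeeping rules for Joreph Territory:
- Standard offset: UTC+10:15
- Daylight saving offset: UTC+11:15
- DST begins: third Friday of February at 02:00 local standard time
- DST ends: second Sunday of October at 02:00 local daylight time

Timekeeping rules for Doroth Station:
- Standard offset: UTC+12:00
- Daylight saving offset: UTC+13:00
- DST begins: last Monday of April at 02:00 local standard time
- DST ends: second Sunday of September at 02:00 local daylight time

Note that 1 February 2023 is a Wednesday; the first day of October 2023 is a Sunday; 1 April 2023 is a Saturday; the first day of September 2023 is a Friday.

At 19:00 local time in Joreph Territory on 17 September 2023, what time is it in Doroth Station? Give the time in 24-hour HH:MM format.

19:45

1 February 2023 is a Wednesday, so the first Friday is February 3 and the third is February 17.
1 October 2023 is a Sunday, so the first Sunday is October 1 and the second is October 8.
Daylight saving runs 17 February – 8 October; 17 September 2023 is inside that window, so Joreph Territory is at UTC+11:15.
19:00 Joreph Territory − 11h15m = 07:45 UTC.
1 April 2023 is a Saturday, so Mondays fall on 3, 10, 17, 24; the last is April 24.
1 September 2023 is a Friday, so the first Sunday is September 3 and the second is September 10.
At the standard offset (UTC+12:00), 07:45 UTC + 12h = 19:45 Doroth Station standard time.
The standard-time date in Doroth Station, 17 September 2023, is outside the daylight-saving period (24 April – 10 September), so Doroth Station is on standard time, UTC+12:00.
07:45 UTC + 12h = 19:45 Doroth Station.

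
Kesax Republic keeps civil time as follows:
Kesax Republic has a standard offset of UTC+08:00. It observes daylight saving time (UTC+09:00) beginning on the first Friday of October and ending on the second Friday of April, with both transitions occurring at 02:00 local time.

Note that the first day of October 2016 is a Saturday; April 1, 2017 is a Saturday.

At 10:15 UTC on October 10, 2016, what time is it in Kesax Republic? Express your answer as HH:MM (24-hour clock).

19:15

1 October 2016 is a Saturday, so the first Friday is October 7.
1 April 2017 is a Saturday, so the first Friday is April 7 and the second is April 14.
At the standard offset (UTC+08:00), 10:15 UTC + 8h = 18:15 Kesax Republic standard time.
The standard-time date in Kesax Republic, October 10, 2016, lies within the daylight-saving period (7 October 2016 – 14 April 2017), so Kesax Republic is on daylight time, UTC+09:00.
10:15 UTC + 9h = 19:15 local.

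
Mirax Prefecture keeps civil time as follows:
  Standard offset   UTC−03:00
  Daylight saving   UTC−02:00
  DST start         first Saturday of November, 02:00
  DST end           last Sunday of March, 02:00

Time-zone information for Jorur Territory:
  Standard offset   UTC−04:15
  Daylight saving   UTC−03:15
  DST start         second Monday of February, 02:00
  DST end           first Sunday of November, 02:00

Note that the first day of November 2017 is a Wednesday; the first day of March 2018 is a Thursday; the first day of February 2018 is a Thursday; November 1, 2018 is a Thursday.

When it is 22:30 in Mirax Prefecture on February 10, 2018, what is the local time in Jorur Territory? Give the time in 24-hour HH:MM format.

20:15

1 November 2017 is a Wednesday, so the first Saturday is November 4.
1 March 2018 is a Thursday, so Sundays fall on 4, 11, 18, 25; the last is March 25.
February 10, 2018 lies within the daylight-saving period (4 November 2017 – 25 March 2018), so Mirax Prefecture is on daylight time, UTC−02:00.
22:30 Mirax Prefecture + 2h = 00:30 UTC (rolling into the next day, 11 February 2018).
1 February 2018 is a Thursday, so the first Monday is February 5 and the second is February 12.
1 November 2018 is a Thursday, so the first Sunday is November 4.
At the standard offset (UTC−04:15), 00:30 UTC − 4h15m = 20:15 Jorur Territory standard time (rolling into the previous day, 10 February 2018).
The standard-time date in Jorur Territory, February 10, 2018, is outside the daylight-saving period (12 February – 4 November), so Jorur Territory is on standard time, UTC−04:15.
00:30 UTC − 4h15m = 20:15 Jorur Territory (rolling into the previous day, 10 February 2018).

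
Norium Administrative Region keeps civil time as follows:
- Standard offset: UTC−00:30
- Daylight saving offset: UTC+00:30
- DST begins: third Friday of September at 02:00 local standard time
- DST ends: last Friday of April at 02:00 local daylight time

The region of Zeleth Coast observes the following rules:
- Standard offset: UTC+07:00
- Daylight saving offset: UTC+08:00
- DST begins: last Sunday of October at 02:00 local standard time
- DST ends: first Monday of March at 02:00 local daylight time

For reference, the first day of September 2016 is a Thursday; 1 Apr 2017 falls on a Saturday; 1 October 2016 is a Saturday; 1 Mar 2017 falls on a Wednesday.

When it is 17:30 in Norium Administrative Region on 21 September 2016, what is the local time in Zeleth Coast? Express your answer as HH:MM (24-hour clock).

00:00

1 September 2016 is a Thursday, so the first Friday is September 2 and the third is September 16.
1 April 2017 is a Saturday, so Fridays fall on 7, 14, 21, 28; the last is April 28.
21 September 2016 falls between 16 September 2016 and 28 April 2017, so daylight saving is in effect and Norium Administrative Region is at UTC+00:30.
17:30 Norium Administrative Region − 0h30m = 17:00 UTC.
1 October 2016 is a Saturday, so Sundays fall on 2, 9, 16, 23, 30; the last is October 30.
1 March 2017 is a Wednesday, so the first Monday is March 6.
At the standard offset (UTC+07:00), 17:00 UTC + 7h = 00:00 Zeleth Coast standard time (rolling into the next day, 22 September 2016).
Daylight saving runs 30 October 2016 – 6 March 2017; the standard-time date in Zeleth Coast, 22 September 2016, is outside that window, so Zeleth Coast is on standard time at UTC+07:00.
17:00 UTC + 7h = 00:00 Zeleth Coast (rolling into the next day, 22 September 2016).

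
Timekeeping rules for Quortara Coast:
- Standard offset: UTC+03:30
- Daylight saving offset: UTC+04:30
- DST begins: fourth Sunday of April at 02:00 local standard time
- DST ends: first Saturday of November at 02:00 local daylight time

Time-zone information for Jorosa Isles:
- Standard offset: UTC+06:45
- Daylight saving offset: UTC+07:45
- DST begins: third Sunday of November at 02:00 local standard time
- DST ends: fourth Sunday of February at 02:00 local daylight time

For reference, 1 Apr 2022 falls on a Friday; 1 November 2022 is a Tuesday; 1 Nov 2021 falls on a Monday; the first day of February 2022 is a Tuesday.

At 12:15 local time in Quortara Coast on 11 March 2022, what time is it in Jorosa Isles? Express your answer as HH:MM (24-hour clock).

15:30

1 April 2022 is a Friday, so the first Sunday is April 3 and the fourth is April 24.
1 November 2022 is a Tuesday, so the first Saturday is November 5.
11 March 2022 is outside the daylight-saving period (24 April – 5 November), so Quortara Coast is on standard time, UTC+03:30.
12:15 Quortara Coast − 3h30m = 08:45 UTC.
1 November 2021 is a Monday, so the first Sunday is November 7 and the third is November 21.
1 February 2022 is a Tuesday, so the first Sunday is February 6 and the fourth is February 27.
At the standard offset (UTC+06:45), 08:45 UTC + 6h45m = 15:30 Jorosa Isles standard time.
The standard-time date in Jorosa Isles, 11 March 2022, does not fall between 21 November 2021 and 27 February 2022, so daylight saving is not in effect and Jorosa Isles is at UTC+06:45.
08:45 UTC + 6h45m = 15:30 Jorosa Isles.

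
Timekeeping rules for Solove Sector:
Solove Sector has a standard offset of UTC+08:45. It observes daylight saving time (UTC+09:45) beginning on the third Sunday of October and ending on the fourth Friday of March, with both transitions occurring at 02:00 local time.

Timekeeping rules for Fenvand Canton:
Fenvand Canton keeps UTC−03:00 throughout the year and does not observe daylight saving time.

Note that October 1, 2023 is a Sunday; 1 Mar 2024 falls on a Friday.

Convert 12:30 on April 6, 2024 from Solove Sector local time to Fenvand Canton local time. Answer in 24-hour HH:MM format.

00:45

1 October 2023 is a Sunday, so the first Sunday is October 1 and the third is October 15.
1 March 2024 is a Friday, so the first Friday is March 1 and the fourth is March 22.
April 6, 2024 does not fall between 15 October 2023 and 22 March 2024, so daylight saving is not in effect and Solove Sector is at UTC+08:45.
12:30 Solove Sector − 8h45m = 03:45 UTC.
Fenvand Canton has no daylight saving, so its offset is UTC−03:00 year-round.
03:45 UTC − 3h = 00:45 Fenvand Canton.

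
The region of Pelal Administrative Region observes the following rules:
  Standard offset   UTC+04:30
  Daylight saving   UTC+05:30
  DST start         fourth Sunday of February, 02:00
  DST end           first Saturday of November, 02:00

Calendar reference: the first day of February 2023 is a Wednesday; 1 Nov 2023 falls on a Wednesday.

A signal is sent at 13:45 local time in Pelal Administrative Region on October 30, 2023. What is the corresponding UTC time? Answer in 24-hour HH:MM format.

1 February 2023 is a Wednesday, so the first Sunday is February 5 and the fourth is February 26.
1 November 2023 is a Wednesday, so the first Saturday is November 4.
October 30, 2023 falls between 26 February and 4 November, so daylight saving is in effect and Pelal Administrative Region is at UTC+05:30.
13:45 local − 5h30m = 08:15 UTC.

08:15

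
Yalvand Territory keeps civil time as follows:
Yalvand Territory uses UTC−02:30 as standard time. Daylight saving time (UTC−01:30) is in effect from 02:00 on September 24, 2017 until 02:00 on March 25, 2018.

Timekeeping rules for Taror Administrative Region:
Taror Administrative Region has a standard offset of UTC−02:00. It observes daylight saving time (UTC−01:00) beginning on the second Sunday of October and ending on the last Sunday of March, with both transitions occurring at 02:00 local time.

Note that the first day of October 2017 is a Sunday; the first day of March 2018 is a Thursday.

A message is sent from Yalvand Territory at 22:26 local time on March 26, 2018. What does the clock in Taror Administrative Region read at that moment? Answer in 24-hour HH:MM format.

Daylight saving runs 24 September 2017 – 25 March 2018; March 26, 2018 is outside that window, so Yalvand Territory is on standard time at UTC−02:30.
22:26 Yalvand Territory + 2h30m = 00:56 UTC (rolling into the next day, 27 March 2018).
1 October 2017 is a Sunday, so the first Sunday is October 1 and the second is October 8.
1 March 2018 is a Thursday, so Sundays fall on 4, 11, 18, 25; the last is March 25.
At the standard offset (UTC−02:00), 00:56 UTC − 2h = 22:56 Taror Administrative Region standard time (rolling into the previous day, 26 March 2018).
The standard-time date in Taror Administrative Region, March 26, 2018, is outside the daylight-saving period (8 October 2017 – 25 March 2018), so Taror Administrative Region is on standard time, UTC−02:00.
00:56 UTC − 2h = 22:56 Taror Administrative Region (rolling into the previous day, 26 March 2018).

22:56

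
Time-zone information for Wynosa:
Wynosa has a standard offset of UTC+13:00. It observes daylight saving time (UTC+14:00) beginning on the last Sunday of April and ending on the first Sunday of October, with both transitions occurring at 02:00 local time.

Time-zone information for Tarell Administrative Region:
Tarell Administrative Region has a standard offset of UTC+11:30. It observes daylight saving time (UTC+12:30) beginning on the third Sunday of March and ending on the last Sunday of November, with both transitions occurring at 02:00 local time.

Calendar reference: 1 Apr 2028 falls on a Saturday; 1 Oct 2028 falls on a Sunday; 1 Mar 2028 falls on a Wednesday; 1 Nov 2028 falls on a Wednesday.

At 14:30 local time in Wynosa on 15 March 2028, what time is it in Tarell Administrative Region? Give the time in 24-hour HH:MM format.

1 April 2028 is a Saturday, so Sundays fall on 2, 9, 16, 23, 30; the last is April 30.
1 October 2028 is a Sunday, so the first Sunday is October 1.
15 March 2028 does not fall between 30 April and 1 October, so daylight saving is not in effect and Wynosa is at UTC+13:00.
14:30 Wynosa − 13h = 01:30 UTC.
1 March 2028 is a Wednesday, so the first Sunday is March 5 and the third is March 19.
1 November 2028 is a Wednesday, so Sundays fall on 5, 12, 19, 26; the last is November 26.
At the standard offset (UTC+11:30), 01:30 UTC + 11h30m = 13:00 Tarell Administrative Region standard time.
The standard-time date in Tarell Administrative Region, 15 March 2028, is outside the daylight-saving period (19 March – 26 November), so Tarell Administrative Region is on standard time, UTC+11:30.
01:30 UTC + 11h30m = 13:00 Tarell Administrative Region.

13:00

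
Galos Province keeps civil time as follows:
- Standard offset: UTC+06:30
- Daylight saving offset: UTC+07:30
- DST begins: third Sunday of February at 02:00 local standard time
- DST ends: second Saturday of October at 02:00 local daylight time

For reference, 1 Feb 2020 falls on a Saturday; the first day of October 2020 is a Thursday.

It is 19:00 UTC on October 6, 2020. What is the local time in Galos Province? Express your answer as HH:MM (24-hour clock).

02:30

1 February 2020 is a Saturday, so the first Sunday is February 2 and the third is February 16.
1 October 2020 is a Thursday, so the first Saturday is October 3 and the second is October 10.
At the standard offset (UTC+06:30), 19:00 UTC + 6h30m = 01:30 Galos Province standard time (rolling into the next day, 7 October 2020).
The standard-time date in Galos Province, October 7, 2020, lies within the daylight-saving period (16 February – 10 October), so Galos Province is on daylight time, UTC+07:30.
19:00 UTC + 7h30m = 02:30 local (rolling into the next day, 7 October 2020).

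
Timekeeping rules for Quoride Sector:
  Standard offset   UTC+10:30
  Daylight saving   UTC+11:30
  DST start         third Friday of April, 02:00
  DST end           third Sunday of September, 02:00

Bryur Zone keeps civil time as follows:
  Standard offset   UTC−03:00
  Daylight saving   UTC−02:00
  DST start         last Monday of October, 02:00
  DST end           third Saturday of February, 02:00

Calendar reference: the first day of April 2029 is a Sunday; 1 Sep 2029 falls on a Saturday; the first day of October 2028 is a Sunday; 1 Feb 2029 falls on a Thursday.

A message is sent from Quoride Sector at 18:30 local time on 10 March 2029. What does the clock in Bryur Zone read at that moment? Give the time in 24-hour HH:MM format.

05:00

1 April 2029 is a Sunday, so the first Friday is April 6 and the third is April 20.
1 September 2029 is a Saturday, so the first Sunday is September 2 and the third is September 16.
10 March 2029 does not fall between 20 April and 16 September, so daylight saving is not in effect and Quoride Sector is at UTC+10:30.
18:30 Quoride Sector − 10h30m = 08:00 UTC.
1 October 2028 is a Sunday, so Mondays fall on 2, 9, 16, 23, 30; the last is October 30.
1 February 2029 is a Thursday, so the first Saturday is February 3 and the third is February 17.
At the standard offset (UTC−03:00), 08:00 UTC − 3h = 05:00 Bryur Zone standard time.
The standard-time date in Bryur Zone, 10 March 2029, is outside the daylight-saving period (30 October 2028 – 17 February 2029), so Bryur Zone is on standard time, UTC−03:00.
08:00 UTC − 3h = 05:00 Bryur Zone.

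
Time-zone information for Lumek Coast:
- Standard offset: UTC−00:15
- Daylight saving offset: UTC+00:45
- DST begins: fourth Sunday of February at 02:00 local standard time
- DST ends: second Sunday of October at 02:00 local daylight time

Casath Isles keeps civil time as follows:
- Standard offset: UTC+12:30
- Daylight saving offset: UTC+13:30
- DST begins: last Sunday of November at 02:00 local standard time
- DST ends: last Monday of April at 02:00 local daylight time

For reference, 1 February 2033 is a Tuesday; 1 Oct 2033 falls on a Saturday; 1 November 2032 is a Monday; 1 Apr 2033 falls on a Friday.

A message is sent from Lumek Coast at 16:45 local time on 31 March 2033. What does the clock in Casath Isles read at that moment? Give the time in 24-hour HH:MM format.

05:30

1 February 2033 is a Tuesday, so the first Sunday is February 6 and the fourth is February 27.
1 October 2033 is a Saturday, so the first Sunday is October 2 and the second is October 9.
31 March 2033 lies within the daylight-saving period (27 February – 9 October), so Lumek Coast is on daylight time, UTC+00:45.
16:45 Lumek Coast − 0h45m = 16:00 UTC.
1 November 2032 is a Monday, so Sundays fall on 7, 14, 21, 28; the last is November 28.
1 April 2033 is a Friday, so Mondays fall on 4, 11, 18, 25; the last is April 25.
At the standard offset (UTC+12:30), 16:00 UTC + 12h30m = 04:30 Casath Isles standard time (rolling into the next day, 1 April 2033).
Daylight saving runs 28 November 2032 – 25 April 2033; the standard-time date in Casath Isles, 1 April 2033, is inside that window, so Casath Isles is at UTC+13:30.
16:00 UTC + 13h30m = 05:30 Casath Isles (rolling into the next day, 1 April 2033).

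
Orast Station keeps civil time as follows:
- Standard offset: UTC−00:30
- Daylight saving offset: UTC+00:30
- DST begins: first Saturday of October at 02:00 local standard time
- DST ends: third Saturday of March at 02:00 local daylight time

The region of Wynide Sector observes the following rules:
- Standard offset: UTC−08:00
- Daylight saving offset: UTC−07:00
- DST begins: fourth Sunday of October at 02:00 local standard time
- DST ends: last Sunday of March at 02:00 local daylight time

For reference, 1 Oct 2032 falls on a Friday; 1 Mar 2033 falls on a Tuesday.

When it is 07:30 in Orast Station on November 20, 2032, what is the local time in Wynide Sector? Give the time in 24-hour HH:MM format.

1 October 2032 is a Friday, so the first Saturday is October 2.
1 March 2033 is a Tuesday, so the first Saturday is March 5 and the third is March 19.
November 20, 2032 lies within the daylight-saving period (2 October 2032 – 19 March 2033), so Orast Station is on daylight time, UTC+00:30.
07:30 Orast Station − 0h30m = 07:00 UTC.
1 October 2032 is a Friday, so the first Sunday is October 3 and the fourth is October 24.
1 March 2033 is a Tuesday, so Sundays fall on 6, 13, 20, 27; the last is March 27.
At the standard offset (UTC−08:00), 07:00 UTC − 8h = 23:00 Wynide Sector standard time (rolling into the previous day, 19 November 2032).
The standard-time date in Wynide Sector, November 19, 2032, lies within the daylight-saving period (24 October 2032 – 27 March 2033), so Wynide Sector is on daylight time, UTC−07:00.
07:00 UTC − 7h = 00:00 Wynide Sector.

00:00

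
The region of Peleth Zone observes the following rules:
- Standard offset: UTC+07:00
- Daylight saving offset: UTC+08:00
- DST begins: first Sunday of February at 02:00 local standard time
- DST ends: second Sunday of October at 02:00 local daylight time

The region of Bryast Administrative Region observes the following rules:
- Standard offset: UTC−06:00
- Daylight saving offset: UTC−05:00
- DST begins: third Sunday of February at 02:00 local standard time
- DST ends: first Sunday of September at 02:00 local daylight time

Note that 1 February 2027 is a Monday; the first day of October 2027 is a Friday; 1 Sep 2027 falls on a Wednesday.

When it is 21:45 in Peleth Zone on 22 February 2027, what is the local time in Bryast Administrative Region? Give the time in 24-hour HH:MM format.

08:45

1 February 2027 is a Monday, so the first Sunday is February 7.
1 October 2027 is a Friday, so the first Sunday is October 3 and the second is October 10.
Daylight saving runs 7 February – 10 October; 22 February 2027 is inside that window, so Peleth Zone is at UTC+08:00.
21:45 Peleth Zone − 8h = 13:45 UTC.
1 February 2027 is a Monday, so the first Sunday is February 7 and the third is February 21.
1 September 2027 is a Wednesday, so the first Sunday is September 5.
At the standard offset (UTC−06:00), 13:45 UTC − 6h = 07:45 Bryast Administrative Region standard time.
The standard-time date in Bryast Administrative Region, 22 February 2027, lies within the daylight-saving period (21 February – 5 September), so Bryast Administrative Region is on daylight time, UTC−05:00.
13:45 UTC − 5h = 08:45 Bryast Administrative Region.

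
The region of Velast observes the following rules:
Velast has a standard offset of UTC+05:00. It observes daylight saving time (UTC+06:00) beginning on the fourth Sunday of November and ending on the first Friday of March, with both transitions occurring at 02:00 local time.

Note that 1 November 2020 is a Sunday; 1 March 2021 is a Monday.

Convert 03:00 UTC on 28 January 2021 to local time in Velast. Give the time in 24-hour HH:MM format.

1 November 2020 is a Sunday, so the first Sunday is November 1 and the fourth is November 22.
1 March 2021 is a Monday, so the first Friday is March 5.
At the standard offset (UTC+05:00), 03:00 UTC + 5h = 08:00 Velast standard time.
The standard-time date in Velast, 28 January 2021, falls between 22 November 2020 and 5 March 2021, so daylight saving is in effect and Velast is at UTC+06:00.
03:00 UTC + 6h = 09:00 local.

09:00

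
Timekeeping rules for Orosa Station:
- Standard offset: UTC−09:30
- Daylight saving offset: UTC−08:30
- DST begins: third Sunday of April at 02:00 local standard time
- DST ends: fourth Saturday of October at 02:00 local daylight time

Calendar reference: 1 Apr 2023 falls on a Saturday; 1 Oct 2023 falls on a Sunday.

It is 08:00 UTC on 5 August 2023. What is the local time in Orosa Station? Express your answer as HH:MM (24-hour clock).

23:30

1 April 2023 is a Saturday, so the first Sunday is April 2 and the third is April 16.
1 October 2023 is a Sunday, so the first Saturday is October 7 and the fourth is October 28.
At the standard offset (UTC−09:30), 08:00 UTC − 9h30m = 22:30 Orosa Station standard time (rolling into the previous day, 4 August 2023).
The standard-time date in Orosa Station, 4 August 2023, falls between 16 April and 28 October, so daylight saving is in effect and Orosa Station is at UTC−08:30.
08:00 UTC − 8h30m = 23:30 local (rolling into the previous day, 4 August 2023).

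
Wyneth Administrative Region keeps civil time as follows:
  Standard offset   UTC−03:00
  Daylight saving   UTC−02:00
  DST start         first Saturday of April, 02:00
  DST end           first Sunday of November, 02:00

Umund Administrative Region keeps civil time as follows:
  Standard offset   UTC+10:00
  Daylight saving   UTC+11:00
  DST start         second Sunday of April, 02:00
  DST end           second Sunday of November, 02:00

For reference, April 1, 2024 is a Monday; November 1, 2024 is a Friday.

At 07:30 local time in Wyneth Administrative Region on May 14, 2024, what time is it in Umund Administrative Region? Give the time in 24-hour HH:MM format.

20:30

1 April 2024 is a Monday, so the first Saturday is April 6.
1 November 2024 is a Friday, so the first Sunday is November 3.
May 14, 2024 lies within the daylight-saving period (6 April – 3 November), so Wyneth Administrative Region is on daylight time, UTC−02:00.
07:30 Wyneth Administrative Region + 2h = 09:30 UTC.
1 April 2024 is a Monday, so the first Sunday is April 7 and the second is April 14.
1 November 2024 is a Friday, so the first Sunday is November 3 and the second is November 10.
At the standard offset (UTC+10:00), 09:30 UTC + 10h = 19:30 Umund Administrative Region standard time.
Daylight saving runs 14 April – 10 November; the standard-time date in Umund Administrative Region, May 14, 2024, is inside that window, so Umund Administrative Region is at UTC+11:00.
09:30 UTC + 11h = 20:30 Umund Administrative Region.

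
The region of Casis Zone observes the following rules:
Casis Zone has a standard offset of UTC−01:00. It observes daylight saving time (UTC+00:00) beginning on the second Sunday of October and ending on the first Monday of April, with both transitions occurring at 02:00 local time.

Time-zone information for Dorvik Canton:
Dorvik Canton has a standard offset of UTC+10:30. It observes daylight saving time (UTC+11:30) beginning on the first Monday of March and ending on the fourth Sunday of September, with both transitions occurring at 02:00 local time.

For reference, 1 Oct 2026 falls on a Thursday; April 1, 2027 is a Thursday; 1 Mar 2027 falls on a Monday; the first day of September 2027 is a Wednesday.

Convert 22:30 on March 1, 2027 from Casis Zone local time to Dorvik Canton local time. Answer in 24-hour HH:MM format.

1 October 2026 is a Thursday, so the first Sunday is October 4 and the second is October 11.
1 April 2027 is a Thursday, so the first Monday is April 5.
March 1, 2027 falls between 11 October 2026 and 5 April 2027, so daylight saving is in effect and Casis Zone is at UTC+00:00.
22:30 Casis Zone − 0h = 22:30 UTC.
1 March 2027 is a Monday, so the first Monday is March 1.
1 September 2027 is a Wednesday, so the first Sunday is September 5 and the fourth is September 26.
At the standard offset (UTC+10:30), 22:30 UTC + 10h30m = 09:00 Dorvik Canton standard time (rolling into the next day, 2 March 2027).
Daylight saving runs 1 March – 26 September; the standard-time date in Dorvik Canton, March 2, 2027, is inside that window, so Dorvik Canton is at UTC+11:30.
22:30 UTC + 11h30m = 10:00 Dorvik Canton (rolling into the next day, 2 March 2027).

10:00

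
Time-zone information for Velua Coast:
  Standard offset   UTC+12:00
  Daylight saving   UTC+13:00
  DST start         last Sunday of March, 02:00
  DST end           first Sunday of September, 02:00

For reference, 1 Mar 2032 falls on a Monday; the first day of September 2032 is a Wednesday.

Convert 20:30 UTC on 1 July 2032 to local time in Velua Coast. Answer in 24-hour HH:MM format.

09:30

1 March 2032 is a Monday, so Sundays fall on 7, 14, 21, 28; the last is March 28.
1 September 2032 is a Wednesday, so the first Sunday is September 5.
At the standard offset (UTC+12:00), 20:30 UTC + 12h = 08:30 Velua Coast standard time (rolling into the next day, 2 July 2032).
The standard-time date in Velua Coast, 2 July 2032, lies within the daylight-saving period (28 March – 5 September), so Velua Coast is on daylight time, UTC+13:00.
20:30 UTC + 13h = 09:30 local (rolling into the next day, 2 July 2032).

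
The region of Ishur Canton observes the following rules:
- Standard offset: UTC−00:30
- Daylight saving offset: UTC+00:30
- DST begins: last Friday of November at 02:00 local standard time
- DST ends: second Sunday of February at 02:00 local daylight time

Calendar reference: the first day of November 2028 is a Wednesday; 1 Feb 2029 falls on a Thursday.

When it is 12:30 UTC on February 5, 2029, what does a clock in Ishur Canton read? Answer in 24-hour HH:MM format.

1 November 2028 is a Wednesday, so Fridays fall on 3, 10, 17, 24; the last is November 24.
1 February 2029 is a Thursday, so the first Sunday is February 4 and the second is February 11.
At the standard offset (UTC−00:30), 12:30 UTC − 0h30m = 12:00 Ishur Canton standard time.
The standard-time date in Ishur Canton, February 5, 2029, falls between 24 November 2028 and 11 February 2029, so daylight saving is in effect and Ishur Canton is at UTC+00:30.
12:30 UTC + 0h30m = 13:00 local.

13:00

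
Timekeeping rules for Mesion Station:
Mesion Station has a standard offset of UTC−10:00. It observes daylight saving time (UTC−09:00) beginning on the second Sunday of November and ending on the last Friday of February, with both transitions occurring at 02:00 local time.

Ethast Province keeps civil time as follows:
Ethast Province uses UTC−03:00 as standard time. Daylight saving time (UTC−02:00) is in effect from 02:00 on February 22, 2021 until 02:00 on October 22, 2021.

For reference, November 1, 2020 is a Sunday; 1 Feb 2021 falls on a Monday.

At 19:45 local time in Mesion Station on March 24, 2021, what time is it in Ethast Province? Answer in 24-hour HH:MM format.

1 November 2020 is a Sunday, so the first Sunday is November 1 and the second is November 8.
1 February 2021 is a Monday, so Fridays fall on 5, 12, 19, 26; the last is February 26.
March 24, 2021 is outside the daylight-saving period (8 November 2020 – 26 February 2021), so Mesion Station is on standard time, UTC−10:00.
19:45 Mesion Station + 10h = 05:45 UTC (rolling into the next day, 25 March 2021).
At the standard offset (UTC−03:00), 05:45 UTC − 3h = 02:45 Ethast Province standard time.
The standard-time date in Ethast Province, March 25, 2021, falls between 22 February and 22 October, so daylight saving is in effect and Ethast Province is at UTC−02:00.
05:45 UTC − 2h = 03:45 Ethast Province.

03:45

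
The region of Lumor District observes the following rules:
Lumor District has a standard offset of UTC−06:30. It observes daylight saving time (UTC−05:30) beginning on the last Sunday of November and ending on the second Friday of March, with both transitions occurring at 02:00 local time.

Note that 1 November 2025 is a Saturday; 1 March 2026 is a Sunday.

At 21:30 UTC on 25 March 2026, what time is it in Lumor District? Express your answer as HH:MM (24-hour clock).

1 November 2025 is a Saturday, so Sundays fall on 2, 9, 16, 23, 30; the last is November 30.
1 March 2026 is a Sunday, so the first Friday is March 6 and the second is March 13.
At the standard offset (UTC−06:30), 21:30 UTC − 6h30m = 15:00 Lumor District standard time.
Daylight saving runs 30 November 2025 – 13 March 2026; the standard-time date in Lumor District, 25 March 2026, is outside that window, so Lumor District is on standard time at UTC−06:30.
21:30 UTC − 6h30m = 15:00 local.

15:00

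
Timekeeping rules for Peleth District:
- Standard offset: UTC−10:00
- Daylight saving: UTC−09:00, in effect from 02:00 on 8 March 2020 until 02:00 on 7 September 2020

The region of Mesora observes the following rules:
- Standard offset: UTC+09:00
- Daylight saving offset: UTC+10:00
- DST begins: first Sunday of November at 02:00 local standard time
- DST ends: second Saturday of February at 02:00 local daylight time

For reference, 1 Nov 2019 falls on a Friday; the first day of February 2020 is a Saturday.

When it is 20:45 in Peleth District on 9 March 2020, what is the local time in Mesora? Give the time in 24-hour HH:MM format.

9 March 2020 falls between 8 March and 7 September, so daylight saving is in effect and Peleth District is at UTC−09:00.
20:45 Peleth District + 9h = 05:45 UTC (rolling into the next day, 10 March 2020).
1 November 2019 is a Friday, so the first Sunday is November 3.
1 February 2020 is a Saturday, so the first Saturday is February 1 and the second is February 8.
At the standard offset (UTC+09:00), 05:45 UTC + 9h = 14:45 Mesora standard time.
The standard-time date in Mesora, 10 March 2020, does not fall between 3 November 2019 and 8 February 2020, so daylight saving is not in effect and Mesora is at UTC+09:00.
05:45 UTC + 9h = 14:45 Mesora.

14:45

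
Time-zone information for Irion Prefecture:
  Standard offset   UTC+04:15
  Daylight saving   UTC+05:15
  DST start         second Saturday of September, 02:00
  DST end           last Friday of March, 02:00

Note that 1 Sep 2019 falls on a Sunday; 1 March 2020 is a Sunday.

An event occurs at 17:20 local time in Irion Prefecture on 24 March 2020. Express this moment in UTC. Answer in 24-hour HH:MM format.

1 September 2019 is a Sunday, so the first Saturday is September 7 and the second is September 14.
1 March 2020 is a Sunday, so Fridays fall on 6, 13, 20, 27; the last is March 27.
24 March 2020 falls between 14 September 2019 and 27 March 2020, so daylight saving is in effect and Irion Prefecture is at UTC+05:15.
17:20 local − 5h15m = 12:05 UTC.

12:05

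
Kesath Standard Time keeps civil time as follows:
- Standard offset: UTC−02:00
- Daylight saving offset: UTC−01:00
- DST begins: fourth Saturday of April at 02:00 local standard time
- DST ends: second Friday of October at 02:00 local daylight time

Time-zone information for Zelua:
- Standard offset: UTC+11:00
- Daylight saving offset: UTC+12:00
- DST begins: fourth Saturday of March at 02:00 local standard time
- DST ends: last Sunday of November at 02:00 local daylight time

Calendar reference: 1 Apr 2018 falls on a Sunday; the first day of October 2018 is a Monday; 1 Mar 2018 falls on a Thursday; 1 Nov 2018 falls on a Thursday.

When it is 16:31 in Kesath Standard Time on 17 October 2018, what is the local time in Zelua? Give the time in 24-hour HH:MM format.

06:31

1 April 2018 is a Sunday, so the first Saturday is April 7 and the fourth is April 28.
1 October 2018 is a Monday, so the first Friday is October 5 and the second is October 12.
17 October 2018 does not fall between 28 April and 12 October, so daylight saving is not in effect and Kesath Standard Time is at UTC−02:00.
16:31 Kesath Standard Time + 2h = 18:31 UTC.
1 March 2018 is a Thursday, so the first Saturday is March 3 and the fourth is March 24.
1 November 2018 is a Thursday, so Sundays fall on 4, 11, 18, 25; the last is November 25.
At the standard offset (UTC+11:00), 18:31 UTC + 11h = 05:31 Zelua standard time (rolling into the next day, 18 October 2018).
Daylight saving runs 24 March – 25 November; the standard-time date in Zelua, 18 October 2018, is inside that window, so Zelua is at UTC+12:00.
18:31 UTC + 12h = 06:31 Zelua (rolling into the next day, 18 October 2018).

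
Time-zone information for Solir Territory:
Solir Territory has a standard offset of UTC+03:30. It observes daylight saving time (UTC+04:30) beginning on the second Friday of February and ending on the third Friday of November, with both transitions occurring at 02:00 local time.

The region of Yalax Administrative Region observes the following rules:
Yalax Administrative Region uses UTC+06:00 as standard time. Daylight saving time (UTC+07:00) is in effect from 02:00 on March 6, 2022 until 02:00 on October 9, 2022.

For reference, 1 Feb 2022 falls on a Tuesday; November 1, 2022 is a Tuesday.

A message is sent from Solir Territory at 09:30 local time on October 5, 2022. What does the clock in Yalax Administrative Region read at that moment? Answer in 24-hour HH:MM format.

12:00

1 February 2022 is a Tuesday, so the first Friday is February 4 and the second is February 11.
1 November 2022 is a Tuesday, so the first Friday is November 4 and the third is November 18.
October 5, 2022 falls between 11 February and 18 November, so daylight saving is in effect and Solir Territory is at UTC+04:30.
09:30 Solir Territory − 4h30m = 05:00 UTC.
At the standard offset (UTC+06:00), 05:00 UTC + 6h = 11:00 Yalax Administrative Region standard time.
Daylight saving runs 6 March – 9 October; the standard-time date in Yalax Administrative Region, October 5, 2022, is inside that window, so Yalax Administrative Region is at UTC+07:00.
05:00 UTC + 7h = 12:00 Yalax Administrative Region.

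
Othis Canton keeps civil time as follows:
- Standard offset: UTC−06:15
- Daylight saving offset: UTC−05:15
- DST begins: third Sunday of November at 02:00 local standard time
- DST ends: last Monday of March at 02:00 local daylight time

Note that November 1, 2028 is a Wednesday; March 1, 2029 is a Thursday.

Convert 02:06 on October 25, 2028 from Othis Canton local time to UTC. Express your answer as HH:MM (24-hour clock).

1 November 2028 is a Wednesday, so the first Sunday is November 5 and the third is November 19.
1 March 2029 is a Thursday, so Mondays fall on 5, 12, 19, 26; the last is March 26.
Daylight saving runs 19 November 2028 – 26 March 2029; October 25, 2028 is outside that window, so Othis Canton is on standard time at UTC−06:15.
02:06 local + 6h15m = 08:21 UTC.

08:21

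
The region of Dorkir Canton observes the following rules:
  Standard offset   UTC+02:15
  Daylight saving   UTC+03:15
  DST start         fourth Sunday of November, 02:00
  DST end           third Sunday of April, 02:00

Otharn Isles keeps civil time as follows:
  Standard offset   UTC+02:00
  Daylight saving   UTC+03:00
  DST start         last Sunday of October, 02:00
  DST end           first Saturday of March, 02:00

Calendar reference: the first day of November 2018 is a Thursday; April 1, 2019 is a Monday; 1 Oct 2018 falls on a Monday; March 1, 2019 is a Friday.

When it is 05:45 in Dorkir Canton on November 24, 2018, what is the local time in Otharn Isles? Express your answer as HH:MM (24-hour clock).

06:30

1 November 2018 is a Thursday, so the first Sunday is November 4 and the fourth is November 25.
1 April 2019 is a Monday, so the first Sunday is April 7 and the third is April 21.
November 24, 2018 is outside the daylight-saving period (25 November 2018 – 21 April 2019), so Dorkir Canton is on standard time, UTC+02:15.
05:45 Dorkir Canton − 2h15m = 03:30 UTC.
1 October 2018 is a Monday, so Sundays fall on 7, 14, 21, 28; the last is October 28.
1 March 2019 is a Friday, so the first Saturday is March 2.
At the standard offset (UTC+02:00), 03:30 UTC + 2h = 05:30 Otharn Isles standard time.
The standard-time date in Otharn Isles, November 24, 2018, lies within the daylight-saving period (28 October 2018 – 2 March 2019), so Otharn Isles is on daylight time, UTC+03:00.
03:30 UTC + 3h = 06:30 Otharn Isles.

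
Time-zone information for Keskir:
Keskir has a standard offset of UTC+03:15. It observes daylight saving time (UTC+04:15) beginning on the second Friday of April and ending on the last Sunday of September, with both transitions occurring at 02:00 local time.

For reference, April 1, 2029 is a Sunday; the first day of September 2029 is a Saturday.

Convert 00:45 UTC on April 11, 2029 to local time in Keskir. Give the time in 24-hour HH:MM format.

04:00

1 April 2029 is a Sunday, so the first Friday is April 6 and the second is April 13.
1 September 2029 is a Saturday, so Sundays fall on 2, 9, 16, 23, 30; the last is September 30.
At the standard offset (UTC+03:15), 00:45 UTC + 3h15m = 04:00 Keskir standard time.
Daylight saving runs 13 April – 30 September; the standard-time date in Keskir, April 11, 2029, is outside that window, so Keskir is on standard time at UTC+03:15.
00:45 UTC + 3h15m = 04:00 local.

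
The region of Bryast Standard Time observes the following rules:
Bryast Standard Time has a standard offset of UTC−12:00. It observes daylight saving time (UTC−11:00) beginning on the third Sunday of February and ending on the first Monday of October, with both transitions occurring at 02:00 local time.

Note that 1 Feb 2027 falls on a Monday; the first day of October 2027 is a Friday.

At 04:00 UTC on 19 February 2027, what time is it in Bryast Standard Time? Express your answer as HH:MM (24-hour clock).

16:00

1 February 2027 is a Monday, so the first Sunday is February 7 and the third is February 21.
1 October 2027 is a Friday, so the first Monday is October 4.
At the standard offset (UTC−12:00), 04:00 UTC − 12h = 16:00 Bryast Standard Time standard time (rolling into the previous day, 18 February 2027).
Daylight saving runs 21 February – 4 October; the standard-time date in Bryast Standard Time, 18 February 2027, is outside that window, so Bryast Standard Time is on standard time at UTC−12:00.
04:00 UTC − 12h = 16:00 local (rolling into the previous day, 18 February 2027).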